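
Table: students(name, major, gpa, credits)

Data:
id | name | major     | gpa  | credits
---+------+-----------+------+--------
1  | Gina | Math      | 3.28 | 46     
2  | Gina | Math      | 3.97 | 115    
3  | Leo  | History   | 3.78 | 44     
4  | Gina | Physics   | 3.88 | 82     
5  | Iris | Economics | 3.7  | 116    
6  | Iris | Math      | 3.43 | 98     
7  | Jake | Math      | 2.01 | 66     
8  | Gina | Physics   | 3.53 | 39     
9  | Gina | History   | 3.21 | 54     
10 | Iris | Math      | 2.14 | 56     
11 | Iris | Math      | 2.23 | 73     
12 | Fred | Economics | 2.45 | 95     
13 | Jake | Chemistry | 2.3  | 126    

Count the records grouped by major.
SELECT major, COUNT(*) as count
FROM students
GROUP BY major

Result:
  Chemistry: 1
  Economics: 2
  History: 2
  Math: 6
  Physics: 2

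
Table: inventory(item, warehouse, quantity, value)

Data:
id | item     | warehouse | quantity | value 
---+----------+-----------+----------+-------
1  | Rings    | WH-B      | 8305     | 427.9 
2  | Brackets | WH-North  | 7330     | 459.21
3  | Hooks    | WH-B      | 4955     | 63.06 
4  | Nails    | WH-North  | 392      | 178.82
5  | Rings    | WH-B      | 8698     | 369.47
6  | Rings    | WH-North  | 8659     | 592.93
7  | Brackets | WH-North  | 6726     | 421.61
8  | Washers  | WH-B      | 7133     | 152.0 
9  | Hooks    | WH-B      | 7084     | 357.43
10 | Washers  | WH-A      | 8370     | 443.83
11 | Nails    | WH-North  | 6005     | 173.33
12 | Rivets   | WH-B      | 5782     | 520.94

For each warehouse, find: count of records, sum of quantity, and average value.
SELECT warehouse,
       COUNT(*) as cnt,
       SUM(quantity) as total_quantity,
       AVG(value) as avg_value
FROM inventory
GROUP BY warehouse

Result:
  WH-A: 1 records, 8370 total quantity, 443.83 avg value
  WH-B: 6 records, 41957 total quantity, 315.13 avg value
  WH-North: 5 records, 29112 total quantity, 365.18 avg value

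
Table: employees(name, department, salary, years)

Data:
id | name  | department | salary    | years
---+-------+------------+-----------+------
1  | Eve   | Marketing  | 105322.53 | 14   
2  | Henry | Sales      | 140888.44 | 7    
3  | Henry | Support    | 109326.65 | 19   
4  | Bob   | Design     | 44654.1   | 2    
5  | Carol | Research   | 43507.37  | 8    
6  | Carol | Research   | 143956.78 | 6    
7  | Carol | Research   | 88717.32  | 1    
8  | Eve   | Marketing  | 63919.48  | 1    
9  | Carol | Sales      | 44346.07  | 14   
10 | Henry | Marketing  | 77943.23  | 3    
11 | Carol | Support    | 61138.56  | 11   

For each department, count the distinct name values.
SELECT department, COUNT(DISTINCT name)
FROM employees
GROUP BY department

Result:
  Design: 1 distinct
  Marketing: 2 distinct
  Research: 1 distinct
  Sales: 2 distinct
  Support: 2 distinct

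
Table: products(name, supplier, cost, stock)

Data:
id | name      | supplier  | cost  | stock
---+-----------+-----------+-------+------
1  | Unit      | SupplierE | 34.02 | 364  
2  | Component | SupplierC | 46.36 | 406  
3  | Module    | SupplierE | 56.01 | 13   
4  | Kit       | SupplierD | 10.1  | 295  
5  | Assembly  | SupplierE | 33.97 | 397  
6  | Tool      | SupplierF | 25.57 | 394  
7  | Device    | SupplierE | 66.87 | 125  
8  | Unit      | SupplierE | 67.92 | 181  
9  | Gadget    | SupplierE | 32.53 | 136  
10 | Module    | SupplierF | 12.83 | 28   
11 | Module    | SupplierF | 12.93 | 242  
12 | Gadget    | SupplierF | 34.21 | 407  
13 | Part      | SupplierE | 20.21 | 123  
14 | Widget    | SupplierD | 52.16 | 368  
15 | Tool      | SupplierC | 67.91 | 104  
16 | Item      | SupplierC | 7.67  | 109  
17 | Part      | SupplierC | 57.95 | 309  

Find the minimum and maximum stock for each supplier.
SELECT supplier, MIN(stock), MAX(stock)
FROM products
GROUP BY supplier

Result:
  SupplierC: min=104, max=406
  SupplierD: min=295, max=368
  SupplierE: min=13, max=397
  SupplierF: min=28, max=407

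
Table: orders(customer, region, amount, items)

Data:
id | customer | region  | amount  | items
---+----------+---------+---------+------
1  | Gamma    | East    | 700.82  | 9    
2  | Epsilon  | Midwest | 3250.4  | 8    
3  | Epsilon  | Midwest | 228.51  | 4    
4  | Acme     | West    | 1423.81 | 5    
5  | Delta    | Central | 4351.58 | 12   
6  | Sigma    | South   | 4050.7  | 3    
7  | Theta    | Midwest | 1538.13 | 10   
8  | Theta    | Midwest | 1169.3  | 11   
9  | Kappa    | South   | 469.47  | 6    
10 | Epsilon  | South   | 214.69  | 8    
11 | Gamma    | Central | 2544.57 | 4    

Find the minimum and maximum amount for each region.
SELECT region, MIN(amount), MAX(amount)
FROM orders
GROUP BY region

Result:
  Central: min=2544.57, max=4351.58
  East: min=700.82, max=700.82
  Midwest: min=228.51, max=3250.40
  South: min=214.69, max=4050.70
  West: min=1423.81, max=1423.81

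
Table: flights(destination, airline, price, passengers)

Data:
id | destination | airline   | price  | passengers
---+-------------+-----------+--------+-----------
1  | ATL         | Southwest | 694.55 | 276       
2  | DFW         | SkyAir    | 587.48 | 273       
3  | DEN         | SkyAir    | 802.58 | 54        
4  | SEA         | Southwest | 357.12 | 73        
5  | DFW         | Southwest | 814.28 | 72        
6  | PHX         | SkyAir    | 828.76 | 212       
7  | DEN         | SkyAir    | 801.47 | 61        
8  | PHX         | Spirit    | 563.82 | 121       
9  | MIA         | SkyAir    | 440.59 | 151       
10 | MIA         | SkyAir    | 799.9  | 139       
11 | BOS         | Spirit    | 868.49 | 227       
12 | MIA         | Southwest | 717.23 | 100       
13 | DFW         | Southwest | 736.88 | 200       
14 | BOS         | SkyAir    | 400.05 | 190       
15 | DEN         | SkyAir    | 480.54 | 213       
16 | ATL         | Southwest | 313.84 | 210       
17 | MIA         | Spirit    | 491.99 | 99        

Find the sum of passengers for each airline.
SELECT airline, SUM(passengers) as result
FROM flights
GROUP BY airline

Result:
  SkyAir: 1293
  Southwest: 931
  Spirit: 447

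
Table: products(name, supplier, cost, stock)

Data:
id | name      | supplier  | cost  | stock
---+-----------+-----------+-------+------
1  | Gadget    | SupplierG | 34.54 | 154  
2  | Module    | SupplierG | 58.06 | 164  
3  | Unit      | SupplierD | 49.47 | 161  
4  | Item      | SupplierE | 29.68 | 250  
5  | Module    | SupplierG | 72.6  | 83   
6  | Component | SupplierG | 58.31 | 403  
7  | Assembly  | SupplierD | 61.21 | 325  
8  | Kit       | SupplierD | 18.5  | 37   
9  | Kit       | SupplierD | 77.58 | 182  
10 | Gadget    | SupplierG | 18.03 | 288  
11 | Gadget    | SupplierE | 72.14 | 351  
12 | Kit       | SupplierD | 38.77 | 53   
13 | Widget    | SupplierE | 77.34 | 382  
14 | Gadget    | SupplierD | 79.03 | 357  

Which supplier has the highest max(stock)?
SELECT supplier, MAX(stock) as val
FROM products
GROUP BY supplier
ORDER BY val DESC
LIMIT 1

Result: SupplierG with max(stock) = 403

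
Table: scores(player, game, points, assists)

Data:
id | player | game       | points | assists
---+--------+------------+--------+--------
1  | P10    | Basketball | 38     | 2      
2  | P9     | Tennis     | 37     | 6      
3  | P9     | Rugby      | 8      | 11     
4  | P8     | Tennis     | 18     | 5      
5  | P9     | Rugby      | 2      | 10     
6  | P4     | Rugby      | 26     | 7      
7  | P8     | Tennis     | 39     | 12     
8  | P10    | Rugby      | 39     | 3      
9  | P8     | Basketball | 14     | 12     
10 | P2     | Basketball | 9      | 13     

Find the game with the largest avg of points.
SELECT game, AVG(points) as val
FROM scores
GROUP BY game
ORDER BY val DESC
LIMIT 1

Result: Tennis with avg(points) = 31.33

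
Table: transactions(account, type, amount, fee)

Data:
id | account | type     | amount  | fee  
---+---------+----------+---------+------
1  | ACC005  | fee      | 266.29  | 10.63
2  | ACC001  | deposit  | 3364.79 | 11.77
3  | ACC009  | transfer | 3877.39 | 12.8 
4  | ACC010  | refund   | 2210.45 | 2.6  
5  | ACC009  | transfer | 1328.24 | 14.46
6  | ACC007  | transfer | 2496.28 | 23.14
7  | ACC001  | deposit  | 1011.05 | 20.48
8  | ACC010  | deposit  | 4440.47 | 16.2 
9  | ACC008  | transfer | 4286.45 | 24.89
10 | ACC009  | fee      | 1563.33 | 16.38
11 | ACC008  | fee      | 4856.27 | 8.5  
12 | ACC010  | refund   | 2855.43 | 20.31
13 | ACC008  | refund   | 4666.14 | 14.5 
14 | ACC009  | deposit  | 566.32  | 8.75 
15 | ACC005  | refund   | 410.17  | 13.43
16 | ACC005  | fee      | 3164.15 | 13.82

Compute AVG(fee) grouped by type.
SELECT type, AVG(fee) as result
FROM transactions
GROUP BY type

Result:
  deposit: 14.30
  fee: 12.33
  refund: 12.71
  transfer: 18.82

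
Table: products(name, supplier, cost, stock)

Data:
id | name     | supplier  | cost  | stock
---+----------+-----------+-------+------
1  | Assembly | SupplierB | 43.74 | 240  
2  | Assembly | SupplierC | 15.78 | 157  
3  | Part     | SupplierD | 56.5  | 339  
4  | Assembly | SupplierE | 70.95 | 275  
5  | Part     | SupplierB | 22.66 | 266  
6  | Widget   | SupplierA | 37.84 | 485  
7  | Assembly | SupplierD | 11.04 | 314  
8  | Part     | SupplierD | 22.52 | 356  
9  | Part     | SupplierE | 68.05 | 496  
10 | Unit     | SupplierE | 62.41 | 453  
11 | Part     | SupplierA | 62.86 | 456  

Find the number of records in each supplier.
SELECT supplier, COUNT(*) as count
FROM products
GROUP BY supplier

Result:
  SupplierA: 2
  SupplierB: 2
  SupplierC: 1
  SupplierD: 3
  SupplierE: 3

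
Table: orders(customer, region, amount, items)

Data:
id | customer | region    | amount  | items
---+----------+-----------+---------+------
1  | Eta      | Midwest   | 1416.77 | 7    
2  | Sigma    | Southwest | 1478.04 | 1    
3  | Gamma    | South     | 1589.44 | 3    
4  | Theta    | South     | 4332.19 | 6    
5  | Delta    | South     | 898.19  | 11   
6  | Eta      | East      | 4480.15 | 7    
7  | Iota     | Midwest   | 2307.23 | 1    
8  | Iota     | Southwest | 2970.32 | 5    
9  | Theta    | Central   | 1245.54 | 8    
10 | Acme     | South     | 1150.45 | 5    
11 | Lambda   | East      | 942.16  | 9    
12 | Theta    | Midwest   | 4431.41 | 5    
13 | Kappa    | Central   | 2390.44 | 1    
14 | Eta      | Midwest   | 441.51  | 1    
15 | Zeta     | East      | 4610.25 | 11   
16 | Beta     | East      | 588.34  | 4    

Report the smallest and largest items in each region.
SELECT region, MIN(items), MAX(items)
FROM orders
GROUP BY region

Result:
  Central: min=1, max=8
  East: min=4, max=11
  Midwest: min=1, max=7
  South: min=3, max=11
  Southwest: min=1, max=5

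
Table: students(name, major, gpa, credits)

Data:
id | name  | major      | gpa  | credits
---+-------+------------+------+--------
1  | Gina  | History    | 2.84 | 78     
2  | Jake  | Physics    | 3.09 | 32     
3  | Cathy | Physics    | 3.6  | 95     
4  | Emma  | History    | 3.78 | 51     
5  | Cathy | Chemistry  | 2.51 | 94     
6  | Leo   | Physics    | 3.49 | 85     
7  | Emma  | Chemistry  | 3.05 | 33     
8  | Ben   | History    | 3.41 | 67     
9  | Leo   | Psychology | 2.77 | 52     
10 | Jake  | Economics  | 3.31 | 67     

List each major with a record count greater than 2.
SELECT major, COUNT(*) as cnt
FROM students
GROUP BY major
HAVING COUNT(*) > 2

Result:
  History: 3
  Physics: 3

Note: HAVING filters groups after aggregation, WHERE filters rows before.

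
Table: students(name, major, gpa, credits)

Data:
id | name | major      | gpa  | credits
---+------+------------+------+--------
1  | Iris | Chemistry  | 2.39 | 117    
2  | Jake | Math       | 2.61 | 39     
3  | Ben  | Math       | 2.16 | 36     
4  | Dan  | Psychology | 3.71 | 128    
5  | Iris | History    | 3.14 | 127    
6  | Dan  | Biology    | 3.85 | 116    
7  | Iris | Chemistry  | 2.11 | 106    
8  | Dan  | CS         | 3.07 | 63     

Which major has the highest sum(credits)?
SELECT major, SUM(credits) as val
FROM students
GROUP BY major
ORDER BY val DESC
LIMIT 1

Result: Chemistry with sum(credits) = 223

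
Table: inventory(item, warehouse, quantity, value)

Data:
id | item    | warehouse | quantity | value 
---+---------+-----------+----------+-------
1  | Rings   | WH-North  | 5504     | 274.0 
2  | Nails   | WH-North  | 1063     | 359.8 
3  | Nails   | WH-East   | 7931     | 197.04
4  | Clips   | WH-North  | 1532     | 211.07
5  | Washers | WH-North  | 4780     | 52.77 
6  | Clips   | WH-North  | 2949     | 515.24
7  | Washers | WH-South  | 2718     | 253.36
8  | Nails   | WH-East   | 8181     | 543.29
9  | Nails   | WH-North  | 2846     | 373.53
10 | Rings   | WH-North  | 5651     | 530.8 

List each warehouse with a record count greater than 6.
SELECT warehouse, COUNT(*) as cnt
FROM inventory
GROUP BY warehouse
HAVING COUNT(*) > 6

Result:
  WH-North: 7

Note: HAVING filters groups after aggregation, WHERE filters rows before.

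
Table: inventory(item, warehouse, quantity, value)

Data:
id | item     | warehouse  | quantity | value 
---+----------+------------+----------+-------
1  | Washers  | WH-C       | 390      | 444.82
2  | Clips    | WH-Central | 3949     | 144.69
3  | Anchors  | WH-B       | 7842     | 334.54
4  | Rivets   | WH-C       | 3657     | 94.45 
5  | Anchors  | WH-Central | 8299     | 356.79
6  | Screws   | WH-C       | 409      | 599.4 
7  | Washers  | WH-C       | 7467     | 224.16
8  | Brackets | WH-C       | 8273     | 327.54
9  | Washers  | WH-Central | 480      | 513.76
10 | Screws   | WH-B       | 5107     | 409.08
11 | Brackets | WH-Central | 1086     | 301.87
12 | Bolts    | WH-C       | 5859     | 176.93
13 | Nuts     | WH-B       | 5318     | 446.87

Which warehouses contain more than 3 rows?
SELECT warehouse, COUNT(*) as cnt
FROM inventory
GROUP BY warehouse
HAVING COUNT(*) > 3

Result:
  WH-C: 6
  WH-Central: 4

Note: HAVING filters groups after aggregation, WHERE filters rows before.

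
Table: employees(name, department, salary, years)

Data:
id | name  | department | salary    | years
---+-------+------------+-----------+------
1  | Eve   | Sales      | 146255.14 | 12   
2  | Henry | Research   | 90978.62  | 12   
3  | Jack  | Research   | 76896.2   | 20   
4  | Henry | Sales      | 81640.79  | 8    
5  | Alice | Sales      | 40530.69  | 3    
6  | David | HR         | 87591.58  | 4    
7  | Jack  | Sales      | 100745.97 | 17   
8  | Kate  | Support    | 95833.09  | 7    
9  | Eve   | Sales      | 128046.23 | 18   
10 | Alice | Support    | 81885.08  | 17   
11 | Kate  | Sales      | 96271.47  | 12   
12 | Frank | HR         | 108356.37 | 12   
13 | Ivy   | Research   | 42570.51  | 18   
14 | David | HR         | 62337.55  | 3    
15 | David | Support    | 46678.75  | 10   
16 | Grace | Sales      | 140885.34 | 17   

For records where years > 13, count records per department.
SELECT department, COUNT(*)
FROM employees
WHERE years > 13
GROUP BY department

Note: WHERE filters rows before grouping.

Result:
  Research: 2
  Sales: 3
  Support: 1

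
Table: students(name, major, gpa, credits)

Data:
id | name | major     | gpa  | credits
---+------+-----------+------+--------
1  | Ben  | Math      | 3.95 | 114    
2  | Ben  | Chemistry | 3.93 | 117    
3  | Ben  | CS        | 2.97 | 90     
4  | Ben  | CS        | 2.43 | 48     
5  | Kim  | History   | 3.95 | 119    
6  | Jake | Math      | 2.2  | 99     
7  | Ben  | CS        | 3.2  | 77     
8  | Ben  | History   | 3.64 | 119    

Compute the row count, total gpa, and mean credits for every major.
SELECT major,
       COUNT(*) as cnt,
       SUM(gpa) as total_gpa,
       AVG(credits) as avg_credits
FROM students
GROUP BY major

Result:
  CS: 3 records, 8.60 total gpa, 71.67 avg credits
  Chemistry: 1 records, 3.93 total gpa, 117.00 avg credits
  History: 2 records, 7.59 total gpa, 119.00 avg credits
  Math: 2 records, 6.15 total gpa, 106.50 avg credits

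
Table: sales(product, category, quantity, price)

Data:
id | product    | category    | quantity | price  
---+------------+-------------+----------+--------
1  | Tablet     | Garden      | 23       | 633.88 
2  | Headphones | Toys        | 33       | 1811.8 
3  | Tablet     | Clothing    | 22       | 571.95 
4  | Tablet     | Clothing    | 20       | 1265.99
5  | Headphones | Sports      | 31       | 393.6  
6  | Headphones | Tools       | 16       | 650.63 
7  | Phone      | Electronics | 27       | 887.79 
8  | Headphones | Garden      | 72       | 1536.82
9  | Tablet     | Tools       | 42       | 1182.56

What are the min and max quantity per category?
SELECT category, MIN(quantity), MAX(quantity)
FROM sales
GROUP BY category

Result:
  Clothing: min=20, max=22
  Electronics: min=27, max=27
  Garden: min=23, max=72
  Sports: min=31, max=31
  Tools: min=16, max=42
  Toys: min=33, max=33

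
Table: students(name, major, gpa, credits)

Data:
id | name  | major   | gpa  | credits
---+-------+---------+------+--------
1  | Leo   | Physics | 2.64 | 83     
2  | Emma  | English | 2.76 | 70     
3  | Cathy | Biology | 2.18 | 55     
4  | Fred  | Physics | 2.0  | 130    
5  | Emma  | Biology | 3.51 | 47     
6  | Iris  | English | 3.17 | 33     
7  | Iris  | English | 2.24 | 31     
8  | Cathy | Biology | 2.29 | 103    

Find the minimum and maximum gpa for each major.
SELECT major, MIN(gpa), MAX(gpa)
FROM students
GROUP BY major

Result:
  Biology: min=2.18, max=3.51
  English: min=2.24, max=3.17
  Physics: min=2.00, max=2.64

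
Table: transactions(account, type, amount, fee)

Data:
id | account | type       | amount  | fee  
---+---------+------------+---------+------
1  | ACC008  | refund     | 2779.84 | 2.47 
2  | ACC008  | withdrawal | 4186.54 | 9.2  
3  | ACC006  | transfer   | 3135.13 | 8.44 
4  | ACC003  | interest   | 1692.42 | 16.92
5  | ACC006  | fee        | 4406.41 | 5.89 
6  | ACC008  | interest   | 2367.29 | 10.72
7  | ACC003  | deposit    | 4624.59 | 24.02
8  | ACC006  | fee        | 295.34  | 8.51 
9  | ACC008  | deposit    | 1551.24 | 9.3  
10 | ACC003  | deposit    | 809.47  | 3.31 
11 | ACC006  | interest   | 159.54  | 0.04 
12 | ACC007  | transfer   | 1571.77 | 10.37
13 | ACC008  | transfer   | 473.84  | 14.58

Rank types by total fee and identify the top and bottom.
SELECT type, SUM(fee)
FROM transactions
GROUP BY type
ORDER BY SUM(fee)

All groups:
  refund: 2.47
  withdrawal: 9.20
  fee: 14.40
  interest: 27.68
  transfer: 33.39
  deposit: 36.63

Highest: deposit (36.63)
Lowest: refund (2.47)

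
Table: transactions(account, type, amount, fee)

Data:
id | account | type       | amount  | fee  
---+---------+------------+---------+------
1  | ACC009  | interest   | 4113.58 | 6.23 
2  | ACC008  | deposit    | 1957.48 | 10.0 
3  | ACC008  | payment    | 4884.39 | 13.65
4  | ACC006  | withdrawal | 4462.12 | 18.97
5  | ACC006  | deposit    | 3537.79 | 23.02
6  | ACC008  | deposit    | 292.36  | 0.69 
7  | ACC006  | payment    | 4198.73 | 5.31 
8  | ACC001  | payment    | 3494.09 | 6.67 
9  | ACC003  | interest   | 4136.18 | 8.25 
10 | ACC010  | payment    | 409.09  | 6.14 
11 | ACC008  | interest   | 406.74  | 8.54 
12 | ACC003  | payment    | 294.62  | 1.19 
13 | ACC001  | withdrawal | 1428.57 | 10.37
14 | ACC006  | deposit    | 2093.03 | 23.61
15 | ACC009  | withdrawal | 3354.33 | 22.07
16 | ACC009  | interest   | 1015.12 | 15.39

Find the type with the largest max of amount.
SELECT type, MAX(amount) as val
FROM transactions
GROUP BY type
ORDER BY val DESC
LIMIT 1

Result: payment with max(amount) = 4884.39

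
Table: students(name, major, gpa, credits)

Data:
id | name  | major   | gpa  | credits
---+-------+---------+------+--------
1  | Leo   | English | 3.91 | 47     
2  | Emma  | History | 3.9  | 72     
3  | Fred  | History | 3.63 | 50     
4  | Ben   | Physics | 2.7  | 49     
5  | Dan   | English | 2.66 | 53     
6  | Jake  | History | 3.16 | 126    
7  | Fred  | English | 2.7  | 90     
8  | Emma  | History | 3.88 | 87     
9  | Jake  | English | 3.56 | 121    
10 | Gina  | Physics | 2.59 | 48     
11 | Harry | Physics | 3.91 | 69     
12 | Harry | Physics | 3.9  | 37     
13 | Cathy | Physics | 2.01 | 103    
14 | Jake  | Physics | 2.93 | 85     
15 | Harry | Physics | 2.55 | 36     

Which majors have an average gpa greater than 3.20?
SELECT major, AVG(gpa)
FROM students
GROUP BY major
HAVING AVG(gpa) > 3.20

Result:
  English: avg=3.21
  History: avg=3.64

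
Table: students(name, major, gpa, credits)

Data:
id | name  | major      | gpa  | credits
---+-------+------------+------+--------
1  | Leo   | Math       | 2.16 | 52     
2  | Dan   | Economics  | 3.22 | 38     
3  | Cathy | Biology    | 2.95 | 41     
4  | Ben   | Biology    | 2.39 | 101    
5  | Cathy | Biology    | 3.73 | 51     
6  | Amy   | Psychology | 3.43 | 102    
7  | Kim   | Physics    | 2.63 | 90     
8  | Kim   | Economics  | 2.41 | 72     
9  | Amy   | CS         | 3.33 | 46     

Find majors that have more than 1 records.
SELECT major, COUNT(*) as cnt
FROM students
GROUP BY major
HAVING COUNT(*) > 1

Result:
  Biology: 3
  Economics: 2

Note: HAVING filters groups after aggregation, WHERE filters rows before.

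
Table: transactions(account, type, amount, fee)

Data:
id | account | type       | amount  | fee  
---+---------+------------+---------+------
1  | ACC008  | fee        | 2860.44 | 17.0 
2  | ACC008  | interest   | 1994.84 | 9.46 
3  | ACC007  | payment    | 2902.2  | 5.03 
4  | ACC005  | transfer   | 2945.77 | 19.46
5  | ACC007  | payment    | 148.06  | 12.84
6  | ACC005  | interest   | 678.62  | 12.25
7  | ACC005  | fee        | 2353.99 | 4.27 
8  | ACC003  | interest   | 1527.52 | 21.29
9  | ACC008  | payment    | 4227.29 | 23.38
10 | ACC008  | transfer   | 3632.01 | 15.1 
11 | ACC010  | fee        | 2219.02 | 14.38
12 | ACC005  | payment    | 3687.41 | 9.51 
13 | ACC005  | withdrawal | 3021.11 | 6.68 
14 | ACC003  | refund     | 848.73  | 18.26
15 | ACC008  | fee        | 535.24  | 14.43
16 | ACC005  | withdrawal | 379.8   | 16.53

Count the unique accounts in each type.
SELECT type, COUNT(DISTINCT account)
FROM transactions
GROUP BY type

Result:
  fee: 3 distinct
  interest: 3 distinct
  payment: 3 distinct
  refund: 1 distinct
  transfer: 2 distinct
  withdrawal: 1 distinct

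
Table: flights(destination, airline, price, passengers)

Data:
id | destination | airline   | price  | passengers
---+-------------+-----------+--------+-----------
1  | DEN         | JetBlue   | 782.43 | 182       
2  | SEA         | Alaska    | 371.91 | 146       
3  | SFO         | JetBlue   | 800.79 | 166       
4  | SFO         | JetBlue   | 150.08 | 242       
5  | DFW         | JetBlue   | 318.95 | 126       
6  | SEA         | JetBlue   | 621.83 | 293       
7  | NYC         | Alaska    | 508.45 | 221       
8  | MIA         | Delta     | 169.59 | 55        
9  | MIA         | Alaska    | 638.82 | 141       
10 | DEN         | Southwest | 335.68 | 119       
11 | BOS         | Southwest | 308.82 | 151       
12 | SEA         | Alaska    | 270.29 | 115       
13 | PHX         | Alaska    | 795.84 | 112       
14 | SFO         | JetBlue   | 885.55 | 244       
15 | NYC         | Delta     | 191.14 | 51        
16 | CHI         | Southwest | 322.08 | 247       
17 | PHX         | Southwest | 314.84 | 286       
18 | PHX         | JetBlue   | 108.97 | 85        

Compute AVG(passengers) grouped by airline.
SELECT airline, AVG(passengers) as result
FROM flights
GROUP BY airline

Result:
  Alaska: 147.00
  Delta: 53.00
  JetBlue: 191.14
  Southwest: 200.75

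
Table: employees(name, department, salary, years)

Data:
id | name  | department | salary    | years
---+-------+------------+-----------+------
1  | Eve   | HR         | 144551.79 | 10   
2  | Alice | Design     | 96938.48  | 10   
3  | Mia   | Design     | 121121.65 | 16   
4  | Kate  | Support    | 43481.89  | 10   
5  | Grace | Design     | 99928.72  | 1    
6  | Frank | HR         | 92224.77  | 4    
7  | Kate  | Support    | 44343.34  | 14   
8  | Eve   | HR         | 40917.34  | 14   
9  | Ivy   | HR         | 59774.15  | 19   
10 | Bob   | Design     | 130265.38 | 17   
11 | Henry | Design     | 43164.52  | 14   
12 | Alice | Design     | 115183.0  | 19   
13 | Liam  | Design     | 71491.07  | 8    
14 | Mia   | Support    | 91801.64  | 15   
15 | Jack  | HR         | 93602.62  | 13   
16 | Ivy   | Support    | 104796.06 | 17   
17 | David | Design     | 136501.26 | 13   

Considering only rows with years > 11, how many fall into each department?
SELECT department, COUNT(*)
FROM employees
WHERE years > 11
GROUP BY department

Note: WHERE filters rows before grouping.

Result:
  Design: 5
  HR: 3
  Support: 3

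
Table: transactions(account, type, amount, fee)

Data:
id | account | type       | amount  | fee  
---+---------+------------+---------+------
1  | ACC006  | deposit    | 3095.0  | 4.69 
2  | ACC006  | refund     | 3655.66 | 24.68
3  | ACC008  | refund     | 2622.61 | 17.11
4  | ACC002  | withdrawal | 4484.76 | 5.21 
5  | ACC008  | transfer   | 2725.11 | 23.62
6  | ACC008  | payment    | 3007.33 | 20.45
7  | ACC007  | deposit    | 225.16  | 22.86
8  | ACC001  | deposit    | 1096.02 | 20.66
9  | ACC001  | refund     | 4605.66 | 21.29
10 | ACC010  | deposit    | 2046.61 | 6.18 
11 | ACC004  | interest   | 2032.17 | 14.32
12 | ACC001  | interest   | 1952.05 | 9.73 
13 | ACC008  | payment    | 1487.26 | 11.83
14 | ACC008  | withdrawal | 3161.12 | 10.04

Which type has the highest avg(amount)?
SELECT type, AVG(amount) as val
FROM transactions
GROUP BY type
ORDER BY val DESC
LIMIT 1

Result: withdrawal with avg(amount) = 3822.94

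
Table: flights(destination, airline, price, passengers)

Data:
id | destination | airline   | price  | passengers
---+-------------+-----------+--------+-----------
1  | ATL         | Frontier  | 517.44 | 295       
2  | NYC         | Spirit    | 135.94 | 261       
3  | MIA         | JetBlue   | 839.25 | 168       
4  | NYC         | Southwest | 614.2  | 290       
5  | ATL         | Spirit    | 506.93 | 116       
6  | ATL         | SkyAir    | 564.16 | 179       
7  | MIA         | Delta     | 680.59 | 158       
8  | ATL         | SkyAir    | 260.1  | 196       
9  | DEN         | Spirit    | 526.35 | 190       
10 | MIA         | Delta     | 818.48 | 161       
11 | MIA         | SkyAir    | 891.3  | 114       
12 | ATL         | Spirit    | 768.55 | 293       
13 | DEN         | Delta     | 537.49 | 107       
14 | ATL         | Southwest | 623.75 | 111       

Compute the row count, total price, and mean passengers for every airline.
SELECT airline,
       COUNT(*) as cnt,
       SUM(price) as total_price,
       AVG(passengers) as avg_passengers
FROM flights
GROUP BY airline

Result:
  Delta: 3 records, 2036.56 total price, 142.00 avg passengers
  Frontier: 1 records, 517.44 total price, 295.00 avg passengers
  JetBlue: 1 records, 839.25 total price, 168.00 avg passengers
  SkyAir: 3 records, 1715.56 total price, 163.00 avg passengers
  Southwest: 2 records, 1237.95 total price, 200.50 avg passengers
  Spirit: 4 records, 1937.77 total price, 215.00 avg passengers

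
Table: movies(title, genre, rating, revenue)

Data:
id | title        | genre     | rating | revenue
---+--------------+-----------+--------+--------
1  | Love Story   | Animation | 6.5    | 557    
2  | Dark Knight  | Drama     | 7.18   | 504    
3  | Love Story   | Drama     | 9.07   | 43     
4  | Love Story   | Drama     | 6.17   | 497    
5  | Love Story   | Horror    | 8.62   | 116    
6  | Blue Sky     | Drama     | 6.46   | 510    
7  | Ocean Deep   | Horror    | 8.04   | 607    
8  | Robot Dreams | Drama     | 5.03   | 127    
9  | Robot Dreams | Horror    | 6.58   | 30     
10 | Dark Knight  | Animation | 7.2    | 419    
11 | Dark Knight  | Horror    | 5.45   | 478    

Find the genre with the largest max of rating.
SELECT genre, MAX(rating) as val
FROM movies
GROUP BY genre
ORDER BY val DESC
LIMIT 1

Result: Drama with max(rating) = 9.07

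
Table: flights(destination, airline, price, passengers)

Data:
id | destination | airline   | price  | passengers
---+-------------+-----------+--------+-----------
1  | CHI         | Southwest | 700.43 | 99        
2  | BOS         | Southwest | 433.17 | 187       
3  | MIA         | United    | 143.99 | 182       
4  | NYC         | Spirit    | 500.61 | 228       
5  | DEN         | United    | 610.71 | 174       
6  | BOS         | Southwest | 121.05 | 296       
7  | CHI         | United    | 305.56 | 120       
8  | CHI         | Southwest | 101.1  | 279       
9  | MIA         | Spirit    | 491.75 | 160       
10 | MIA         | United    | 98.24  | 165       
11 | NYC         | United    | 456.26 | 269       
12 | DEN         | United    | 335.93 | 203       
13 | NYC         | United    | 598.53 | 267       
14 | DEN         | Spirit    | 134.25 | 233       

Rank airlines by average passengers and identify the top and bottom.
SELECT airline, AVG(passengers)
FROM flights
GROUP BY airline
ORDER BY AVG(passengers)

All groups:
  United: 197.14
  Spirit: 207.00
  Southwest: 215.25

Highest: Southwest (215.25)
Lowest: United (197.14)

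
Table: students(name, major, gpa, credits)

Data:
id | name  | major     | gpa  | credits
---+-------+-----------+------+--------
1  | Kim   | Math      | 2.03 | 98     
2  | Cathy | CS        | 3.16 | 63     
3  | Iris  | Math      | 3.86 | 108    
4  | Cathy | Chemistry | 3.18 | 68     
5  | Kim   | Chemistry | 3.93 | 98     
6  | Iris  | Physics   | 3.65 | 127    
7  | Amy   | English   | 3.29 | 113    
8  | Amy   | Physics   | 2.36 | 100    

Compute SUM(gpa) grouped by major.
SELECT major, SUM(gpa) as result
FROM students
GROUP BY major

Result:
  CS: 3.16
  Chemistry: 7.11
  English: 3.29
  Math: 5.89
  Physics: 6.01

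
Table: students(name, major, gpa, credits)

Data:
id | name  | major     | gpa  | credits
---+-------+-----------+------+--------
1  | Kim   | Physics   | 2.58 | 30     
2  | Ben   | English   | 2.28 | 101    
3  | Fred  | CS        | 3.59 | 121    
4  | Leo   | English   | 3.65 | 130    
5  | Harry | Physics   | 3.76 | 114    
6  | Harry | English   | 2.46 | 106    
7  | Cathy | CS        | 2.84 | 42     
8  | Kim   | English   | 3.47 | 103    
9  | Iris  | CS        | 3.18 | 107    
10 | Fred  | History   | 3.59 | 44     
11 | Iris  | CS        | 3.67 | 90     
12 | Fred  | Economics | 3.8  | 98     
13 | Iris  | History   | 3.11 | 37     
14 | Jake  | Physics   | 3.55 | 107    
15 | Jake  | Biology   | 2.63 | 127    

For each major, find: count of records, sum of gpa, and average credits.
SELECT major,
       COUNT(*) as cnt,
       SUM(gpa) as total_gpa,
       AVG(credits) as avg_credits
FROM students
GROUP BY major

Result:
  Biology: 1 records, 2.63 total gpa, 127.00 avg credits
  CS: 4 records, 13.28 total gpa, 90.00 avg credits
  Economics: 1 records, 3.80 total gpa, 98.00 avg credits
  English: 4 records, 11.86 total gpa, 110.00 avg credits
  History: 2 records, 6.70 total gpa, 40.50 avg credits
  Physics: 3 records, 9.89 total gpa, 83.67 avg credits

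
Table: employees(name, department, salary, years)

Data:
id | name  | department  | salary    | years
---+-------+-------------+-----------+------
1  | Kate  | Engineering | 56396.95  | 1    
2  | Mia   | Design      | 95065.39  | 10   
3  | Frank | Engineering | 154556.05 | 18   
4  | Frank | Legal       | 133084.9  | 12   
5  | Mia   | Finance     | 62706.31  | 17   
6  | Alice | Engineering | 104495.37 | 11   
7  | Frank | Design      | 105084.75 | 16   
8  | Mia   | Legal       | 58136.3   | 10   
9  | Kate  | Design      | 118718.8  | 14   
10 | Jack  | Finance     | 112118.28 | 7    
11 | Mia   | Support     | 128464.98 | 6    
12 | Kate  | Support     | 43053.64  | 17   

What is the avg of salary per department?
SELECT department, AVG(salary) as result
FROM employees
GROUP BY department

Result:
  Design: 106289.65
  Engineering: 105149.46
  Finance: 87412.30
  Legal: 95610.60
  Support: 85759.31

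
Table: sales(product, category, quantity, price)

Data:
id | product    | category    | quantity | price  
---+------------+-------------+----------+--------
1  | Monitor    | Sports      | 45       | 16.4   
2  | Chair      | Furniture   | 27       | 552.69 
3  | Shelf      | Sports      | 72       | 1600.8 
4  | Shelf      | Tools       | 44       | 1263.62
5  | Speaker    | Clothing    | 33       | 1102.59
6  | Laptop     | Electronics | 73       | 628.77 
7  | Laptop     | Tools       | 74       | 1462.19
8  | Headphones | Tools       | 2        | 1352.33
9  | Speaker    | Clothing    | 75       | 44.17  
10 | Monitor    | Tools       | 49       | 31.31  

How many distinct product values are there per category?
SELECT category, COUNT(DISTINCT product)
FROM sales
GROUP BY category

Result:
  Clothing: 1 distinct
  Electronics: 1 distinct
  Furniture: 1 distinct
  Sports: 2 distinct
  Tools: 4 distinct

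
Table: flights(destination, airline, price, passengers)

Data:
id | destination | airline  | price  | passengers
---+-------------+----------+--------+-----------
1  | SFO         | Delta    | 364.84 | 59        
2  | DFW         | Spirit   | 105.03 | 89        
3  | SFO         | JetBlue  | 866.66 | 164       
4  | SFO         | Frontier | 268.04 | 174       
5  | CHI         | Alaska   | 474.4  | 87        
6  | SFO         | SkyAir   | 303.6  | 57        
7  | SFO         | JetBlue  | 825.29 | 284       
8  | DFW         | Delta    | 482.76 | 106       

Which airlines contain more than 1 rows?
SELECT airline, COUNT(*) as cnt
FROM flights
GROUP BY airline
HAVING COUNT(*) > 1

Result:
  Delta: 2
  JetBlue: 2

Note: HAVING filters groups after aggregation, WHERE filters rows before.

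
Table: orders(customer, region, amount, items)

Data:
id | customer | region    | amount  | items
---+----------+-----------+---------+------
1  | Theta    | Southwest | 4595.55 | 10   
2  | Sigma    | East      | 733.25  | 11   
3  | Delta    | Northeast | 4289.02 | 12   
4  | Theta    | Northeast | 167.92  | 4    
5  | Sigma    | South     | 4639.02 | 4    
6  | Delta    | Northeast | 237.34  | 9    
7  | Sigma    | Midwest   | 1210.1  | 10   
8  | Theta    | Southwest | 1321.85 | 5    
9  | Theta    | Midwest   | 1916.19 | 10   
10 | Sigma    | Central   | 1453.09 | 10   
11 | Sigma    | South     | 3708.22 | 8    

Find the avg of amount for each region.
SELECT region, AVG(amount) as result
FROM orders
GROUP BY region

Result:
  Central: 1453.09
  East: 733.25
  Midwest: 1563.15
  Northeast: 1564.76
  South: 4173.62
  Southwest: 2958.70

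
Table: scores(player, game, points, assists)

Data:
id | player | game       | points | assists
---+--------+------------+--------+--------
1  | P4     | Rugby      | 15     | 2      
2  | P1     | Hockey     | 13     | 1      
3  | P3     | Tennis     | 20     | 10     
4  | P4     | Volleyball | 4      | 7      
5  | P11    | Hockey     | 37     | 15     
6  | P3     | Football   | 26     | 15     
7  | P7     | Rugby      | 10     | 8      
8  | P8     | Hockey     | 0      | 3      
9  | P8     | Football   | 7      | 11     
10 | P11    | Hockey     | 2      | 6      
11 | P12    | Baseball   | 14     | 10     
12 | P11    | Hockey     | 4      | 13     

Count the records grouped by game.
SELECT game, COUNT(*) as count
FROM scores
GROUP BY game

Result:
  Baseball: 1
  Football: 2
  Hockey: 5
  Rugby: 2
  Tennis: 1
  Volleyball: 1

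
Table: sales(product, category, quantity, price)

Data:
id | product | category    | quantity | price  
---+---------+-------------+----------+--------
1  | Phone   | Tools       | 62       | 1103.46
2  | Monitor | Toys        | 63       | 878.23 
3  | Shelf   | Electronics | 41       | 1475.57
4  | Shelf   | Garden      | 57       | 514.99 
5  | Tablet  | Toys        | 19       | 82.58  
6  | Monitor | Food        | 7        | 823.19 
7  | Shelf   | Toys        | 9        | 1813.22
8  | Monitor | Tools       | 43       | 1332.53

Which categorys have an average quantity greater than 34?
SELECT category, AVG(quantity)
FROM sales
GROUP BY category
HAVING AVG(quantity) > 34

Result:
  Electronics: avg=41.00
  Garden: avg=57.00
  Tools: avg=52.50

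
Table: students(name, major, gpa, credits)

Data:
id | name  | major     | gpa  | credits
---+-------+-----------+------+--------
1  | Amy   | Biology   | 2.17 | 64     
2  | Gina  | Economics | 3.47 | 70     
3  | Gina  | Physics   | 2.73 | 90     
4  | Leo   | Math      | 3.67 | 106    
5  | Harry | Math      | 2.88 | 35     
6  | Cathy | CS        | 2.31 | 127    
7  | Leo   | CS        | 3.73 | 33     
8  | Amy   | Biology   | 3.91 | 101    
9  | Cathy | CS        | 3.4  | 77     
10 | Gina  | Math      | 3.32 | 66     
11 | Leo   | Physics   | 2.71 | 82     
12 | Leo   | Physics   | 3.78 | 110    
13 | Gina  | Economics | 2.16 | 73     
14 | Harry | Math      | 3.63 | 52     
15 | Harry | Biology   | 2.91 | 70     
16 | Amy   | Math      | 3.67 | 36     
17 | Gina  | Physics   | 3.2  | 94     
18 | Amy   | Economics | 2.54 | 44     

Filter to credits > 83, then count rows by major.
SELECT major, COUNT(*)
FROM students
WHERE credits > 83
GROUP BY major

Note: WHERE filters rows before grouping.

Result:
  Biology: 1
  CS: 1
  Math: 1
  Physics: 3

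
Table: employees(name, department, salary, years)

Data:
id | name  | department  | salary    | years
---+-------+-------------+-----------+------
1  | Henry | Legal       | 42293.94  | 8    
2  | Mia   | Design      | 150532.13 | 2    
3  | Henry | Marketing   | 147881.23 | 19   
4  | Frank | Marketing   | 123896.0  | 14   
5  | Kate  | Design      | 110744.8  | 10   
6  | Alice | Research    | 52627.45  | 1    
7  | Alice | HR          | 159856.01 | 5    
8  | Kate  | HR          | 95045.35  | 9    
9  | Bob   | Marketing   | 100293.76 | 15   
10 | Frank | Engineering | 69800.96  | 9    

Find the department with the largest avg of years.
SELECT department, AVG(years) as val
FROM employees
GROUP BY department
ORDER BY val DESC
LIMIT 1

Result: Marketing with avg(years) = 16.00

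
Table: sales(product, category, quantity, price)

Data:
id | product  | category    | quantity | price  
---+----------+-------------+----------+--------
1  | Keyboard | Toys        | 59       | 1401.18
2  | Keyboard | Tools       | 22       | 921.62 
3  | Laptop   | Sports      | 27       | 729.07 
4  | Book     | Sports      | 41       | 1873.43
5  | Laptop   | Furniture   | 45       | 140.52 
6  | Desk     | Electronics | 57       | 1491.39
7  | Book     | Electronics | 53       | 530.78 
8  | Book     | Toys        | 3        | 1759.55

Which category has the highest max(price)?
SELECT category, MAX(price) as val
FROM sales
GROUP BY category
ORDER BY val DESC
LIMIT 1

Result: Sports with max(price) = 1873.43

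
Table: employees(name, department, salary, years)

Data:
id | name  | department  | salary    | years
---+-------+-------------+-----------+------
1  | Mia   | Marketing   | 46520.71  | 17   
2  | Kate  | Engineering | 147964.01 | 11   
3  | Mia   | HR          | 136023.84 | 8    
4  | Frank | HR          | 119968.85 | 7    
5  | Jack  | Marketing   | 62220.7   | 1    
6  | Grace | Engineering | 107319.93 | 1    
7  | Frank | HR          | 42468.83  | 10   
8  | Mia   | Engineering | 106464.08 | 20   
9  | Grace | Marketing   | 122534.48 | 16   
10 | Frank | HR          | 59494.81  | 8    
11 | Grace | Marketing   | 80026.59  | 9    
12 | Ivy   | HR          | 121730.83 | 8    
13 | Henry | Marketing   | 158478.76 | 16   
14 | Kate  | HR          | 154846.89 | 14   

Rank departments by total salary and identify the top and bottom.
SELECT department, SUM(salary)
FROM employees
GROUP BY department
ORDER BY SUM(salary)

All groups:
  Engineering: 361748.02
  Marketing: 469781.24
  HR: 634534.05

Highest: HR (634534.05)
Lowest: Engineering (361748.02)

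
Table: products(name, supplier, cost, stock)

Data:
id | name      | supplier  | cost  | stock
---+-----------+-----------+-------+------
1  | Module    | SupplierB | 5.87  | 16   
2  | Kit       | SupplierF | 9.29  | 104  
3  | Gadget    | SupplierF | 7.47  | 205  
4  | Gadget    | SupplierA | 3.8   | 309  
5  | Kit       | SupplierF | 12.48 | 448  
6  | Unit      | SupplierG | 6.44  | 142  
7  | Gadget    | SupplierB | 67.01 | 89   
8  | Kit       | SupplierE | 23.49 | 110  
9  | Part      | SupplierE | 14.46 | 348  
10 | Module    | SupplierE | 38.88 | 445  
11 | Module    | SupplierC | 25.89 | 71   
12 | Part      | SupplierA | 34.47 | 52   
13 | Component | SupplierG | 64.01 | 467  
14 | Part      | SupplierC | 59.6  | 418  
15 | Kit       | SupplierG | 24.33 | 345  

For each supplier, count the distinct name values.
SELECT supplier, COUNT(DISTINCT name)
FROM products
GROUP BY supplier

Result:
  SupplierA: 2 distinct
  SupplierB: 2 distinct
  SupplierC: 2 distinct
  SupplierE: 3 distinct
  SupplierF: 2 distinct
  SupplierG: 3 distinct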